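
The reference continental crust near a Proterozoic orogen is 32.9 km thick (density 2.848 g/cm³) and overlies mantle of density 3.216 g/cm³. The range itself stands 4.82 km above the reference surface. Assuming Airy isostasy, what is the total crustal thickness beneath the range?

Root depth r = h ρ_c / (ρ_m − ρ_c) = 4.82 km × 2.848 / 0.368 = 37.3 km.
Total thickness = T + h + r = 32.9 km + 4.82 km + 37.3 km = 75 km.

75 km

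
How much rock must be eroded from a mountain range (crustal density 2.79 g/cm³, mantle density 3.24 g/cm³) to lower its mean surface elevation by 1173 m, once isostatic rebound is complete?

Net drop Δ = e − u = e − e ρ_c/ρ_m = e (ρ_m − ρ_c)/ρ_m.
e = Δ ρ_m/(ρ_m − ρ_c) = 1173 m × 3.24/0.45 = 8450 m.

8450 m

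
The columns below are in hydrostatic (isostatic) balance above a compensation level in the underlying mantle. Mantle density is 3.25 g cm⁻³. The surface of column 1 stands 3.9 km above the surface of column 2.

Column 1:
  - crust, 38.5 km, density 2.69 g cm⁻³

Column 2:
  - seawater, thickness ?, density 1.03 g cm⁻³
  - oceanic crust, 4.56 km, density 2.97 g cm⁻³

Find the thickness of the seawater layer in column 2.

3.43 km

Take the compensation level at the base of the deeper column (depth z_c below the surface of column 1) and equate Σ ρ_i t_i down to z_c; mantle fills any gap and the z_c terms cancel.
Column 1: 38.5×2.69 + (z_c − 38.5)×3.25
Column 2: 3.9×0 + x×1.03 + 4.56×2.97 + (z_c − 3.9 − 4.56 − x)×3.25
The z_c×3.25 term appears on both sides and cancels. Collect the known terms of each column as K = Σ(ρt)_known − 3.25 × (depth of known layers): K_1 = 103.565 − 3.25×38.5 = −21.56; K_2 = 13.5432 − 3.25×(3.9 + 4.56) = −13.9518.
Balance: K_1 = K_2 − x×(3.25 − 1.03), so x = (K_2 − K_1)/(3.25 − 1.03) = 7.6082/2.22 = 3.43 km.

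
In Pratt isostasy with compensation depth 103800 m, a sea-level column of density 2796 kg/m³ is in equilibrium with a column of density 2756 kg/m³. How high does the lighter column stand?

ρ_ref D = ρ (D + h) → h = D (ρ_ref − ρ)/ρ.
h = 103800 m × (2796 − 2756)/2756 = 1510 m.

1510 m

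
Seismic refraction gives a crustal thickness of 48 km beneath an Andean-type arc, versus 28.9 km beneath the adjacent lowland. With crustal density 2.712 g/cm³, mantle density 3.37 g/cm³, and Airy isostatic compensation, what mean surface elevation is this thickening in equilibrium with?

Excess crust Δ = 48 km − 28.9 km = 19.1 km, split between elevation h and root r with h + r = Δ.
Airy balance ρ_c h = (ρ_m − ρ_c) r gives r = h ρ_c/(ρ_m − ρ_c), so h (1 + ρ_c/(ρ_m − ρ_c)) = Δ, i.e. h = Δ (ρ_m − ρ_c)/ρ_m.
h = 19.1 km × 0.658/3.37 = 3.73 km.

3.73 km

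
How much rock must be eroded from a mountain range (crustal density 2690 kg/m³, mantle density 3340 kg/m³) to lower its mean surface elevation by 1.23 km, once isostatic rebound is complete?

Net drop Δ = e − u = e − e ρ_c/ρ_m = e (ρ_m − ρ_c)/ρ_m.
e = Δ ρ_m/(ρ_m − ρ_c) = 1.23 km × 3340/650 = 6.32 km.

6.32 km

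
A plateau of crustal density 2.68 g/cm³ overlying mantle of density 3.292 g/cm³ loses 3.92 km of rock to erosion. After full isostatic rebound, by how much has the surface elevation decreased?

Rebound u = e ρ_c/ρ_m = 3.92 km × 2.68/3.292 = 3.191 km.
Net surface drop = e − u = 3.92 km − 3.191 km = e (ρ_m − ρ_c)/ρ_m = 0.729 km.

0.729 km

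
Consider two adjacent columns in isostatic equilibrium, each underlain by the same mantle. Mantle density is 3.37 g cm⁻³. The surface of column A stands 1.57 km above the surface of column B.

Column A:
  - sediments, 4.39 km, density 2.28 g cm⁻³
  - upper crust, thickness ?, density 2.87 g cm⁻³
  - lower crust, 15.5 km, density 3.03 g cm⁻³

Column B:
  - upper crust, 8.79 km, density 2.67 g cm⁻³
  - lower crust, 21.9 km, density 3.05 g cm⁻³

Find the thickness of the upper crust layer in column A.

Take the compensation level at the base of the deeper column (depth z_c below the surface of column A) and equate Σ ρ_i t_i down to z_c; mantle fills any gap and the z_c terms cancel.
Column A: 4.39×2.28 + x×2.87 + 15.5×3.03 + (z_c − 19.89 − x)×3.37
Column B: 1.57×0 + 8.79×2.67 + 21.9×3.05 + (z_c − 1.57 − 30.69)×3.37
The z_c×3.37 term appears on both sides and cancels. Collect the known terms of each column as K = Σ(ρt)_known − 3.37 × (depth of known layers): K_A = 56.9742 − 3.37×19.89 = −10.0551; K_B = 90.2643 − 3.37×(1.57 + 30.69) = −18.4519.
Balance: K_A − x×(3.37 − 2.87) = K_B, so x = (K_A − K_B)/(3.37 − 2.87) = 8.3968/0.5 = 16.8 km.

16.8 km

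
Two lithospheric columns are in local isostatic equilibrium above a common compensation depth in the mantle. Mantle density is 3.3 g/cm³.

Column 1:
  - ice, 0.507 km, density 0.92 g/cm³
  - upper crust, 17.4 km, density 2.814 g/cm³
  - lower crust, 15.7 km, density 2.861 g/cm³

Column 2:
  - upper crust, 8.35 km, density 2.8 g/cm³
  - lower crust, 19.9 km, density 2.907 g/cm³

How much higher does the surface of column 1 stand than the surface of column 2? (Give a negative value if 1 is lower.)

For any compensation level in the mantle, the mantle terms cancel and isostasy reduces to e = (Σt_1 − Σt_2) − (Σ(ρt)_1 − Σ(ρt)_2) / ρ_m.
Σt_1 = 33.607 km; Σt_2 = 28.25 km; Σ(ρt)_1 = 94.34774; Σ(ρt)_2 = 81.2293 (in km·g/cm³).
e = (33.607 − 28.25) − (94.34774 − 81.2293) / 3.3 = 1.38 km.

1.38 km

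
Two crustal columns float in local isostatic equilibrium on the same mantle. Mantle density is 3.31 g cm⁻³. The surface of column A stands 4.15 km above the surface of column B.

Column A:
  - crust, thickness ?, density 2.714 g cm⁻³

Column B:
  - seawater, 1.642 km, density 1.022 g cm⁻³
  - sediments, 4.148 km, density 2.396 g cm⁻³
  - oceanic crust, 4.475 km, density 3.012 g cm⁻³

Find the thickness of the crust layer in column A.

38 km

Take the compensation level at the base of the deeper column (depth z_c below the surface of column A) and equate Σ ρ_i t_i down to z_c; mantle fills any gap and the z_c terms cancel.
Column A: x×2.714 + (z_c − 0 − x)×3.31
Column B: 4.15×0 + 1.642×1.022 + 4.148×2.396 + 4.475×3.012 + (z_c − 4.15 − 10.265)×3.31
The z_c×3.31 term appears on both sides and cancels. Collect the known terms of each column as K = Σ(ρt)_known − 3.31 × (depth of known layers): K_A = 0 − 3.31×0 = 0; K_B = 25.095432 − 3.31×(4.15 + 10.265) = −22.618218.
Balance: K_A − x×(3.31 − 2.714) = K_B, so x = (K_A − K_B)/(3.31 − 2.714) = 22.6182/0.596 = 38 km.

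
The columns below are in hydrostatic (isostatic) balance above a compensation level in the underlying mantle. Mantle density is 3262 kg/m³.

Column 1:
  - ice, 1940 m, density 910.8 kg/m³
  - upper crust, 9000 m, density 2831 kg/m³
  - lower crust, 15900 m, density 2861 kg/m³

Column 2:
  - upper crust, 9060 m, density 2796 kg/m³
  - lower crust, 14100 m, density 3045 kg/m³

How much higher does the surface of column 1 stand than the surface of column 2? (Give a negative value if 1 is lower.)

For any compensation level in the mantle, the mantle terms cancel and isostasy reduces to e = (Σt_1 − Σt_2) − (Σ(ρt)_1 − Σ(ρt)_2) / ρ_m.
Σt_1 = 26840 m; Σt_2 = 23160 m; Σ(ρt)_1 = 72735852; Σ(ρt)_2 = 68266260 (in m·kg/m³).
e = (26840 − 23160) − (72735852 − 68266260) / 3262 = 2310 m.

2310 m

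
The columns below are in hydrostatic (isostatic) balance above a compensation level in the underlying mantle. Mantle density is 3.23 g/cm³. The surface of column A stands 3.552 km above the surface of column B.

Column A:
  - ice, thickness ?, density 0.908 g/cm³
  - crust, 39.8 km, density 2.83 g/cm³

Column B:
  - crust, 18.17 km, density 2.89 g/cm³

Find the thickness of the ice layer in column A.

0.745 km

Take the compensation level at the base of the deeper column (depth z_c below the surface of column A) and equate Σ ρ_i t_i down to z_c; mantle fills any gap and the z_c terms cancel.
Column A: x×0.908 + 39.8×2.83 + (z_c − 39.8 − x)×3.23
Column B: 3.552×0 + 18.17×2.89 + (z_c − 3.552 − 18.17)×3.23
The z_c×3.23 term appears on both sides and cancels. Collect the known terms of each column as K = Σ(ρt)_known − 3.23 × (depth of known layers): K_A = 112.634 − 3.23×39.8 = −15.92; K_B = 52.5113 − 3.23×(3.552 + 18.17) = −17.65076.
Balance: K_A − x×(3.23 − 0.908) = K_B, so x = (K_A − K_B)/(3.23 − 0.908) = 1.73076/2.322 = 0.745 km.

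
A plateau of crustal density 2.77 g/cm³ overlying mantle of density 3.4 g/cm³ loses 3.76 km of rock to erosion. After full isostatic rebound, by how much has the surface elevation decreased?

Rebound u = e ρ_c/ρ_m = 3.76 km × 2.77/3.4 = 3.063 km.
Net surface drop = e − u = 3.76 km − 3.063 km = e (ρ_m − ρ_c)/ρ_m = 0.697 km.

0.697 km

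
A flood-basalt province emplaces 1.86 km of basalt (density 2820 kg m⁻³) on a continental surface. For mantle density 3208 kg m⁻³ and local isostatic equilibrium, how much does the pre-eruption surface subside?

Subaerial loading: s = t ρ_load / ρ_m.
s = 1.86 km × 2820/3208 = 1.64 km.

1.64 km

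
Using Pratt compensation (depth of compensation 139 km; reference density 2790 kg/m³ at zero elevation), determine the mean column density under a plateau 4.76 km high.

2700 kg/m³

Pratt balance: ρ_ref D = ρ (D + h).
ρ = ρ_ref D/(D + h) = 2790 × 139 km/(139 km + 4.76 km) = 2700 kg/m³.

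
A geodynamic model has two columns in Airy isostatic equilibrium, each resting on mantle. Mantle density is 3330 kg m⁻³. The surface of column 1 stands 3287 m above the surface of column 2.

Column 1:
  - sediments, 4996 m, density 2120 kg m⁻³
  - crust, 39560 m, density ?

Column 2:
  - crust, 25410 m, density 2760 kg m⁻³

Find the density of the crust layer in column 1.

2840 kg m⁻³

Take the compensation level at the base of the deeper column (depth z_c below the surface of column 1) and equate Σ ρ_i t_i down to z_c; mantle fills any gap and the z_c terms cancel.
Column 1: 4996×2120 + 39560×ρ + (z_c − 44556)×3330
Column 2: 3287×0 + 25410×2760 + (z_c − 3287 − 25410)×3330
The z_c×3330 term appears on both sides and cancels. Collect the known terms of each column as K = Σ(ρt)_known − 3330 × (depth of known layers): K_1 = 10591520 − 3330×44556 = −137779960; K_2 = 70131600 − 3330×(3287 + 25410) = −25429410.
Balance: K_1 + 39560×ρ = K_2, so ρ = (K_2 − K_1)/39560 = 112351000/39560 = 2840 kg m⁻³.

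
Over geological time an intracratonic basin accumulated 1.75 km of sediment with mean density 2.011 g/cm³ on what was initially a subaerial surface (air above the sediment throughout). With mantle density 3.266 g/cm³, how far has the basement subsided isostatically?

Subaerial load: s = t ρ_sed / ρ_m = 1.75 km × 2.011/3.266 = 1.08 km.

1.08 km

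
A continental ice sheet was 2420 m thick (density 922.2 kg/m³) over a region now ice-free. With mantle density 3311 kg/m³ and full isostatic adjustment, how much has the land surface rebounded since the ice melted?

674 m

Removing the load lets mantle flow back in; uplift u satisfies ρ_ice t = ρ_m u.
u = t ρ_ice/ρ_m = 2420 m × 922.2/3311 = 674 m.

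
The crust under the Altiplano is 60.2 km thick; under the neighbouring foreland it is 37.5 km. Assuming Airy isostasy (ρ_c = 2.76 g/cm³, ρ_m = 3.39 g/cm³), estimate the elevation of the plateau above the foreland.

Excess crust Δ = 60.2 km − 37.5 km = 22.7 km, split between elevation h and root r with h + r = Δ.
Airy balance ρ_c h = (ρ_m − ρ_c) r gives r = h ρ_c/(ρ_m − ρ_c), so h (1 + ρ_c/(ρ_m − ρ_c)) = Δ, i.e. h = Δ (ρ_m − ρ_c)/ρ_m.
h = 22.7 km × 0.63/3.39 = 4.22 km.

4.22 km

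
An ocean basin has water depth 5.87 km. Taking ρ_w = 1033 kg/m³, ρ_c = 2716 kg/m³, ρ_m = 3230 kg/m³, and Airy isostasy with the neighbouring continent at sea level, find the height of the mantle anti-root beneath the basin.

In Airy isostatic equilibrium: replacing crust with seawater at the top is compensated by replacing crust with mantle at the base: d (ρ_c − ρ_w) = a (ρ_m − ρ_c).
a = d (ρ_c − ρ_w)/(ρ_m − ρ_c) = 5.87 km × 1683/514 = 19.2 km.

19.2 km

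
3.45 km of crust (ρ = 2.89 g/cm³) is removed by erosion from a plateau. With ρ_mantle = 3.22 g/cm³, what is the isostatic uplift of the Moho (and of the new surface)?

Unloading: uplift u = e ρ_c/ρ_m = 3.45 km × 2.89/3.22 = 3.1 km.

3.1 km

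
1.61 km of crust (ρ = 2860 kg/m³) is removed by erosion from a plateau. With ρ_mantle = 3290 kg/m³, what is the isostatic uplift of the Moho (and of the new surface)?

Unloading: uplift u = e ρ_c/ρ_m = 1.61 km × 2860/3290 = 1.4 km.

1.4 km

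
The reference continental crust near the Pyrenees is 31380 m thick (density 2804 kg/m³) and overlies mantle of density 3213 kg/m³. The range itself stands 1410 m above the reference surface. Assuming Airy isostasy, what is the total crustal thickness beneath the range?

Root depth r = h ρ_c / (ρ_m − ρ_c) = 1410 m × 2804 / 409 = 9667 m.
Total thickness = T + h + r = 31380 m + 1410 m + 9667 m = 42500 m.

42500 m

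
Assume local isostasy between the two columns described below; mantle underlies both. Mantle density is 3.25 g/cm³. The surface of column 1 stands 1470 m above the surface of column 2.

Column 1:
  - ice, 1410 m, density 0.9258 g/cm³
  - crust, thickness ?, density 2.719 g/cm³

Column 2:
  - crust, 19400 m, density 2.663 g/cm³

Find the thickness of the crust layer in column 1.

Take the compensation level at the base of the deeper column (depth z_c below the surface of column 1) and equate Σ ρ_i t_i down to z_c; mantle fills any gap and the z_c terms cancel.
Column 1: 1410×0.9258 + x×2.719 + (z_c − 1410 − x)×3.25
Column 2: 1470×0 + 19400×2.663 + (z_c − 1470 − 19400)×3.25
The z_c×3.25 term appears on both sides and cancels. Collect the known terms of each column as K = Σ(ρt)_known − 3.25 × (depth of known layers): K_1 = 1305.378 − 3.25×1410 = −3277.122; K_2 = 51662.2 − 3.25×(1470 + 19400) = −16165.3.
Balance: K_1 − x×(3.25 − 2.719) = K_2, so x = (K_1 − K_2)/(3.25 − 2.719) = 12888.2/0.531 = 24300 m.

24300 m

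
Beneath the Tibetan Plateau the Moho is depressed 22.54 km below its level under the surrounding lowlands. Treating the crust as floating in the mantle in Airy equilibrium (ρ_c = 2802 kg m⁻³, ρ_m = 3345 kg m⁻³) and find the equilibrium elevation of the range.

4.37 km

For local isostatic compensation: ρ_c h = (ρ_m − ρ_c) r.
h = r (ρ_m − ρ_c) / ρ_c = 22.54 km × (3345 − 2802) / 2802 = 4.37 km.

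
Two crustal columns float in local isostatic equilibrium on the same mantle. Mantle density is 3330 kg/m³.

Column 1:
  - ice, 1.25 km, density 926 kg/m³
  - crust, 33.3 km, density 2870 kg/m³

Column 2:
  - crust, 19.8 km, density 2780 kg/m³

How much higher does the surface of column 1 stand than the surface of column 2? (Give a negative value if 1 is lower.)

2.23 km

For any compensation level in the mantle, the mantle terms cancel and isostasy reduces to e = (Σt_1 − Σt_2) − (Σ(ρt)_1 − Σ(ρt)_2) / ρ_m.
Σt_1 = 34.55 km; Σt_2 = 19.8 km; Σ(ρt)_1 = 96728.5; Σ(ρt)_2 = 55044 (in km·kg/m³).
e = (34.55 − 19.8) − (96728.5 − 55044) / 3330 = 2.23 km.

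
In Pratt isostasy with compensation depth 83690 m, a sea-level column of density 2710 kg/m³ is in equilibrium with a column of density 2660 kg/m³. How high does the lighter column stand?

1570 m

ρ_ref D = ρ (D + h) → h = D (ρ_ref − ρ)/ρ.
h = 83690 m × (2710 − 2660)/2660 = 1570 m.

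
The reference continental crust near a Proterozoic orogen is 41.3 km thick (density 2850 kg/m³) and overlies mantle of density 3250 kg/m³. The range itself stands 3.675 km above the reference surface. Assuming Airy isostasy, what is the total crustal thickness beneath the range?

71.2 km

Root depth r = h ρ_c / (ρ_m − ρ_c) = 3.675 km × 2850 / 400 = 26.18 km.
Total thickness = T + h + r = 41.3 km + 3.675 km + 26.18 km = 71.2 km.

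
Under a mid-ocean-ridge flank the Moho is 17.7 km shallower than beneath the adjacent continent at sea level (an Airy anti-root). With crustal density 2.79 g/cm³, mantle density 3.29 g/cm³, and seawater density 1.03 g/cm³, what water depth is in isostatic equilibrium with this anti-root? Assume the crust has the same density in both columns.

5.03 km

Replacing a thickness d of crust by seawater at the top must be balanced by replacing crust with mantle at the base: d (ρ_c − ρ_w) = a (ρ_m − ρ_c).
d = a (ρ_m − ρ_c)/(ρ_c − ρ_w) = 17.7 km × 0.5/1.76 = 5.03 km.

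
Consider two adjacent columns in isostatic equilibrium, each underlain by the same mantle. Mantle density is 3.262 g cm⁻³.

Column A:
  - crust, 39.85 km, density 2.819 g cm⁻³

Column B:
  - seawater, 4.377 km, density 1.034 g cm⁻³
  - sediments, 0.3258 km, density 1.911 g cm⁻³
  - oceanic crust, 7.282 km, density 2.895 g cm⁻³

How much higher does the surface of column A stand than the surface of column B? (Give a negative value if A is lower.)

For any compensation level in the mantle, the mantle terms cancel and isostasy reduces to e = (Σt_A − Σt_B) − (Σ(ρt)_A − Σ(ρt)_B) / ρ_m.
Σt_A = 39.85 km; Σt_B = 11.9848 km; Σ(ρt)_A = 112.33715; Σ(ρt)_B = 26.2298118 (in km·g cm⁻³).
e = (39.85 − 11.9848) − (112.33715 − 26.2298118) / 3.262 = 1.47 km.

1.47 km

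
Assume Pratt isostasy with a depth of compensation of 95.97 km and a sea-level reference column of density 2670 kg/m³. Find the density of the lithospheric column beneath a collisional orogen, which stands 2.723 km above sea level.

2600 kg/m³

Pratt balance: ρ_ref D = ρ (D + h).
ρ = ρ_ref D/(D + h) = 2670 × 95.97 km/(95.97 km + 2.723 km) = 2600 kg/m³.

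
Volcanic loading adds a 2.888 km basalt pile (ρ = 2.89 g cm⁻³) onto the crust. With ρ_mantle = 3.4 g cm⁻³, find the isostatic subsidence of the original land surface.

Subaerial loading: s = t ρ_load / ρ_m.
s = 2.888 km × 2.89/3.4 = 2.45 km.

2.45 km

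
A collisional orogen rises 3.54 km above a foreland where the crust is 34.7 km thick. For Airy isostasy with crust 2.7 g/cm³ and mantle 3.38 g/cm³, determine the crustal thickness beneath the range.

52.3 km

Root depth r = h ρ_c / (ρ_m − ρ_c) = 3.54 km × 2.7 / 0.68 = 14.06 km.
Total thickness = T + h + r = 34.7 km + 3.54 km + 14.06 km = 52.3 km.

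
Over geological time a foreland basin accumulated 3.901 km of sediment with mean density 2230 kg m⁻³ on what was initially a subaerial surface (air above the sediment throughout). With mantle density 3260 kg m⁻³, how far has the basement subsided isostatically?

2.67 km

Subaerial load: s = t ρ_sed / ρ_m = 3.901 km × 2230/3260 = 2.67 km.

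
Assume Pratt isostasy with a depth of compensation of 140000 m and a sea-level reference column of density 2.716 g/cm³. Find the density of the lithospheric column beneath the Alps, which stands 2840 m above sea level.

2.66 g/cm³

Pratt balance: ρ_ref D = ρ (D + h).
ρ = ρ_ref D/(D + h) = 2.716 × 140000 m/(140000 m + 2840 m) = 2.66 g/cm³.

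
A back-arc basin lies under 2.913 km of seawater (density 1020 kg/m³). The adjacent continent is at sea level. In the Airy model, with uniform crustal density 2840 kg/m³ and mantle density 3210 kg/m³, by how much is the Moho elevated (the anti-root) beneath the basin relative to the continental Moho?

By Archimedes' principle applied to the lithosphere: replacing crust with seawater at the top is compensated by replacing crust with mantle at the base: d (ρ_c − ρ_w) = a (ρ_m − ρ_c).
a = d (ρ_c − ρ_w)/(ρ_m − ρ_c) = 2.913 km × 1820/370 = 14.3 km.

14.3 km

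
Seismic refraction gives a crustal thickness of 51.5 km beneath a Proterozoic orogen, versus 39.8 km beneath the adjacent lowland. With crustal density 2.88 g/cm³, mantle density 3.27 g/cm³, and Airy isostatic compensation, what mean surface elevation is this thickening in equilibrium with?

1.4 km

Excess crust Δ = 51.5 km − 39.8 km = 11.7 km, split between elevation h and root r with h + r = Δ.
Airy balance ρ_c h = (ρ_m − ρ_c) r gives r = h ρ_c/(ρ_m − ρ_c), so h (1 + ρ_c/(ρ_m − ρ_c)) = Δ, i.e. h = Δ (ρ_m − ρ_c)/ρ_m.
h = 11.7 km × 0.39/3.27 = 1.4 km.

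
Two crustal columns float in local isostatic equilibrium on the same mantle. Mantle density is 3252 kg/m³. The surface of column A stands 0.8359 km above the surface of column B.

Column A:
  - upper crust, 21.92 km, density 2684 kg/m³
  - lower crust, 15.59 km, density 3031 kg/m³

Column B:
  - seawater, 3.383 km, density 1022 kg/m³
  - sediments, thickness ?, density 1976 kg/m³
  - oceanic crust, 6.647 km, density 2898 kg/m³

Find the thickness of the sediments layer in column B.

Take the compensation level at the base of the deeper column (depth z_c below the surface of column A) and equate Σ ρ_i t_i down to z_c; mantle fills any gap and the z_c terms cancel.
Column A: 21.92×2684 + 15.59×3031 + (z_c − 37.51)×3252
Column B: 0.8359×0 + 3.383×1022 + x×1976 + 6.647×2898 + (z_c − 0.8359 − 10.03 − x)×3252
The z_c×3252 term appears on both sides and cancels. Collect the known terms of each column as K = Σ(ρt)_known − 3252 × (depth of known layers): K_A = 106086.57 − 3252×37.51 = −15895.95; K_B = 22720.432 − 3252×(0.8359 + 10.03) = −12615.4748.
Balance: K_A = K_B − x×(3252 − 1976), so x = (K_B − K_A)/(3252 − 1976) = 3280.48/1276 = 2.57 km.

2.57 km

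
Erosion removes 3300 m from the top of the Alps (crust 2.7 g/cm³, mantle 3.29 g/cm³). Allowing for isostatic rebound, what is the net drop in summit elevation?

592 m

Rebound u = e ρ_c/ρ_m = 3300 m × 2.7/3.29 = 2708 m.
Net surface drop = e − u = 3300 m − 2708 m = e (ρ_m − ρ_c)/ρ_m = 592 m.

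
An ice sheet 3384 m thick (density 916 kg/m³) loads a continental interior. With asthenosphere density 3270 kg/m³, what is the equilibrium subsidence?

948 m

Isostatic balance requires: the ice load ρ_ice t is balanced by mantle displaced below, ρ_m s.
s = t ρ_ice / ρ_m = 3384 m × 916/3270 = 948 m.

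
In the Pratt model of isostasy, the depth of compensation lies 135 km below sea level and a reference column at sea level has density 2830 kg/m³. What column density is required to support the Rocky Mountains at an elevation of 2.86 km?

2770 kg/m³

Pratt balance: ρ_ref D = ρ (D + h).
ρ = ρ_ref D/(D + h) = 2830 × 135 km/(135 km + 2.86 km) = 2770 kg/m³.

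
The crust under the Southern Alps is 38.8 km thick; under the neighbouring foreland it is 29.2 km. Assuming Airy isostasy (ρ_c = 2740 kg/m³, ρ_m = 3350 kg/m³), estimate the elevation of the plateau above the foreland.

Excess crust Δ = 38.8 km − 29.2 km = 9.6 km, split between elevation h and root r with h + r = Δ.
Airy balance ρ_c h = (ρ_m − ρ_c) r gives r = h ρ_c/(ρ_m − ρ_c), so h (1 + ρ_c/(ρ_m − ρ_c)) = Δ, i.e. h = Δ (ρ_m − ρ_c)/ρ_m.
h = 9.6 km × 610/3350 = 1.75 km.

1.75 km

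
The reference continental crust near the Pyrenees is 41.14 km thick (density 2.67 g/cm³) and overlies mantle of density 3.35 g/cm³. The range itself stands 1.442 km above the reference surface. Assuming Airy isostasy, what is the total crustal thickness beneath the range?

Root depth r = h ρ_c / (ρ_m − ρ_c) = 1.442 km × 2.67 / 0.68 = 5.662 km.
Total thickness = T + h + r = 41.14 km + 1.442 km + 5.662 km = 48.2 km.

48.2 km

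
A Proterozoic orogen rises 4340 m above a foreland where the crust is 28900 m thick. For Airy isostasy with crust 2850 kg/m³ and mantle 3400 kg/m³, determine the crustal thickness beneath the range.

55700 m

Root depth r = h ρ_c / (ρ_m − ρ_c) = 4340 m × 2850 / 550 = 22490 m.
Total thickness = T + h + r = 28900 m + 4340 m + 22490 m = 55700 m.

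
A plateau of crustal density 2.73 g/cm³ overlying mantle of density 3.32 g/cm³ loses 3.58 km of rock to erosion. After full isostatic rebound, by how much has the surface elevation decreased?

Rebound u = e ρ_c/ρ_m = 3.58 km × 2.73/3.32 = 2.944 km.
Net surface drop = e − u = 3.58 km − 2.944 km = e (ρ_m − ρ_c)/ρ_m = 0.636 km.

0.636 km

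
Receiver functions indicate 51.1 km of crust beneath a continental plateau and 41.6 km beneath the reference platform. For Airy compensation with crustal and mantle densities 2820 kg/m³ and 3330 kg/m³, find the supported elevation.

Excess crust Δ = 51.1 km − 41.6 km = 9.5 km, split between elevation h and root r with h + r = Δ.
Airy balance ρ_c h = (ρ_m − ρ_c) r gives r = h ρ_c/(ρ_m − ρ_c), so h (1 + ρ_c/(ρ_m − ρ_c)) = Δ, i.e. h = Δ (ρ_m − ρ_c)/ρ_m.
h = 9.5 km × 510/3330 = 1.45 km.

1.45 km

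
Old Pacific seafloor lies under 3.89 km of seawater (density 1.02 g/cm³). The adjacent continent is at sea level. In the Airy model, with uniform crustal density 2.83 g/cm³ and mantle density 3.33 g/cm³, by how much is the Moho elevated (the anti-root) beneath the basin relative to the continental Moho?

14.1 km

In Airy isostatic equilibrium: replacing crust with seawater at the top is compensated by replacing crust with mantle at the base: d (ρ_c − ρ_w) = a (ρ_m − ρ_c).
a = d (ρ_c − ρ_w)/(ρ_m − ρ_c) = 3.89 km × 1.81/0.5 = 14.1 km.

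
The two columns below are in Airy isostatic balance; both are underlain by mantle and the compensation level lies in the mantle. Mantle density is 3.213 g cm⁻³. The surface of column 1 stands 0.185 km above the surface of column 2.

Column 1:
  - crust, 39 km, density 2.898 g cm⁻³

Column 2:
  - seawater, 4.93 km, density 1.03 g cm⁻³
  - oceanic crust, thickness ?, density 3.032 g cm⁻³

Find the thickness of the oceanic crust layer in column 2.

5.13 km

Take the compensation level at the base of the deeper column (depth z_c below the surface of column 1) and equate Σ ρ_i t_i down to z_c; mantle fills any gap and the z_c terms cancel.
Column 1: 39×2.898 + (z_c − 39)×3.213
Column 2: 0.185×0 + 4.93×1.03 + x×3.032 + (z_c − 0.185 − 4.93 − x)×3.213
The z_c×3.213 term appears on both sides and cancels. Collect the known terms of each column as K = Σ(ρt)_known − 3.213 × (depth of known layers): K_1 = 113.022 − 3.213×39 = −12.285; K_2 = 5.0779 − 3.213×(0.185 + 4.93) = −11.356595.
Balance: K_1 = K_2 − x×(3.213 − 3.032), so x = (K_2 − K_1)/(3.213 − 3.032) = 0.928405/0.181 = 5.13 km.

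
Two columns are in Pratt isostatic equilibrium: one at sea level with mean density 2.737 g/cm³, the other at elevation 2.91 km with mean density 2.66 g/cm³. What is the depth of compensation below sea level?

ρ_ref D = ρ (D + h) → D (ρ_ref − ρ) = ρ h.
D = ρ h/(ρ_ref − ρ) = 2.66 × 2.91 km/(2.737 − 2.66) = 101 km.

101 km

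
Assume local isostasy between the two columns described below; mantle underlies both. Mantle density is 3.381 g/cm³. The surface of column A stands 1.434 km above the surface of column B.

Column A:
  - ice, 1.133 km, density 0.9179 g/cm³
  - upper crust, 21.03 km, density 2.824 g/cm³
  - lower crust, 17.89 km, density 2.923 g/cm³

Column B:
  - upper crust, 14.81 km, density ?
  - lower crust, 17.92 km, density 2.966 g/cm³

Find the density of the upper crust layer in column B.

Take the compensation level at the base of the deeper column (depth z_c below the surface of column A) and equate Σ ρ_i t_i down to z_c; mantle fills any gap and the z_c terms cancel.
Column A: 1.133×0.9179 + 21.03×2.824 + 17.89×2.923 + (z_c − 40.053)×3.381
Column B: 1.434×0 + 14.81×ρ + 17.92×2.966 + (z_c − 1.434 − 32.73)×3.381
The z_c×3.381 term appears on both sides and cancels. Collect the known terms of each column as K = Σ(ρt)_known − 3.381 × (depth of known layers): K_A = 112.721171 − 3.381×40.053 = −22.6980223; K_B = 53.15072 − 3.381×(1.434 + 32.73) = −62.357764.
Balance: K_A = K_B + 14.81×ρ, so ρ = (K_A − K_B)/14.81 = 39.6597/14.81 = 2.68 g/cm³.

2.68 g/cm³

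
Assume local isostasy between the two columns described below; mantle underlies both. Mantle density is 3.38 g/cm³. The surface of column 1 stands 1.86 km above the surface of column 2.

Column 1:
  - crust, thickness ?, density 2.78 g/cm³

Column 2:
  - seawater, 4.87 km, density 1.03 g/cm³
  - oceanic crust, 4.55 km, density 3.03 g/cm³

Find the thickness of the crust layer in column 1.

Take the compensation level at the base of the deeper column (depth z_c below the surface of column 1) and equate Σ ρ_i t_i down to z_c; mantle fills any gap and the z_c terms cancel.
Column 1: x×2.78 + (z_c − 0 − x)×3.38
Column 2: 1.86×0 + 4.87×1.03 + 4.55×3.03 + (z_c − 1.86 − 9.42)×3.38
The z_c×3.38 term appears on both sides and cancels. Collect the known terms of each column as K = Σ(ρt)_known − 3.38 × (depth of known layers): K_1 = 0 − 3.38×0 = 0; K_2 = 18.8026 − 3.38×(1.86 + 9.42) = −19.3238.
Balance: K_1 − x×(3.38 − 2.78) = K_2, so x = (K_1 − K_2)/(3.38 − 2.78) = 19.3238/0.6 = 32.2 km.

32.2 km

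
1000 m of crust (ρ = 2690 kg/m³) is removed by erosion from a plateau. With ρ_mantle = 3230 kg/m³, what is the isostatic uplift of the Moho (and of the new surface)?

833 m

Unloading: uplift u = e ρ_c/ρ_m = 1000 m × 2690/3230 = 833 m.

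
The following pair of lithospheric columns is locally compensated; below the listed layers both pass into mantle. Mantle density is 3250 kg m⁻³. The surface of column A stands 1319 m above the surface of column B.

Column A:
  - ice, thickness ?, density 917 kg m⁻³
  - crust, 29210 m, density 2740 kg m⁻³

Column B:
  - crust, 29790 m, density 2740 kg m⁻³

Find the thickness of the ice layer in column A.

1960 m

Take the compensation level at the base of the deeper column (depth z_c below the surface of column A) and equate Σ ρ_i t_i down to z_c; mantle fills any gap and the z_c terms cancel.
Column A: x×917 + 29210×2740 + (z_c − 29210 − x)×3250
Column B: 1319×0 + 29790×2740 + (z_c − 1319 − 29790)×3250
The z_c×3250 term appears on both sides and cancels. Collect the known terms of each column as K = Σ(ρt)_known − 3250 × (depth of known layers): K_A = 80035400 − 3250×29210 = −14897100; K_B = 81624600 − 3250×(1319 + 29790) = −19479650.
Balance: K_A − x×(3250 − 917) = K_B, so x = (K_A − K_B)/(3250 − 917) = 4582550/2333 = 1960 m.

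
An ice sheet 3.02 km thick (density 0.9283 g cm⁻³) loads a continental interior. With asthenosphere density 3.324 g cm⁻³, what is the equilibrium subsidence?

Isostatic balance requires: the ice load ρ_ice t is balanced by mantle displaced below, ρ_m s.
s = t ρ_ice / ρ_m = 3.02 km × 0.9283/3.324 = 0.843 km.

0.843 km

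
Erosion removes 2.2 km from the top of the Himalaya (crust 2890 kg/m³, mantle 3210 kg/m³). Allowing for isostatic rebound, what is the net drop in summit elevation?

Rebound u = e ρ_c/ρ_m = 2.2 km × 2890/3210 = 1.981 km.
Net surface drop = e − u = 2.2 km − 1.981 km = e (ρ_m − ρ_c)/ρ_m = 0.219 km.

0.219 km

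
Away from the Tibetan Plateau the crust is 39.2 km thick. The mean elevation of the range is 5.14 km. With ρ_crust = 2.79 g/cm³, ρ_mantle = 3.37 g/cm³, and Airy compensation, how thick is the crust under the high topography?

69.1 km

Root depth r = h ρ_c / (ρ_m − ρ_c) = 5.14 km × 2.79 / 0.58 = 24.73 km.
Total thickness = T + h + r = 39.2 km + 5.14 km + 24.73 km = 69.1 km.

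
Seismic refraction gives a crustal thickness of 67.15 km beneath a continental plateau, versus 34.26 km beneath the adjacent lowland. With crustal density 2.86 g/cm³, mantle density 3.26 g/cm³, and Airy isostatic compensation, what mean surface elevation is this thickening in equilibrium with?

4.04 km

Excess crust Δ = 67.15 km − 34.26 km = 32.89 km, split between elevation h and root r with h + r = Δ.
Airy balance ρ_c h = (ρ_m − ρ_c) r gives r = h ρ_c/(ρ_m − ρ_c), so h (1 + ρ_c/(ρ_m − ρ_c)) = Δ, i.e. h = Δ (ρ_m − ρ_c)/ρ_m.
h = 32.89 km × 0.4/3.26 = 4.04 km.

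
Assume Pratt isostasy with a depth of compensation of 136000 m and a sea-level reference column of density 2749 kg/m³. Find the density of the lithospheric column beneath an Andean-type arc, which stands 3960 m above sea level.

2670 kg/m³

Pratt balance: ρ_ref D = ρ (D + h).
ρ = ρ_ref D/(D + h) = 2749 × 136000 m/(136000 m + 3960 m) = 2670 kg/m³.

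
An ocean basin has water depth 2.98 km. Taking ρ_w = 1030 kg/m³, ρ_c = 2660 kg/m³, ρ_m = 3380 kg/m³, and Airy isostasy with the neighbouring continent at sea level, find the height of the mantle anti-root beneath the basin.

6.75 km

By Archimedes' principle applied to the lithosphere: replacing crust with seawater at the top is compensated by replacing crust with mantle at the base: d (ρ_c − ρ_w) = a (ρ_m − ρ_c).
a = d (ρ_c − ρ_w)/(ρ_m − ρ_c) = 2.98 km × 1630/720 = 6.75 km.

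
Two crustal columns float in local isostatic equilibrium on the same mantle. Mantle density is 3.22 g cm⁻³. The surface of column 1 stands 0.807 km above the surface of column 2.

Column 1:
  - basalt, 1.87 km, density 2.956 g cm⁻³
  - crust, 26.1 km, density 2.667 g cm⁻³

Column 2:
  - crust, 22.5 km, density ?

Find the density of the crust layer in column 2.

Take the compensation level at the base of the deeper column (depth z_c below the surface of column 1) and equate Σ ρ_i t_i down to z_c; mantle fills any gap and the z_c terms cancel.
Column 1: 1.87×2.956 + 26.1×2.667 + (z_c − 27.97)×3.22
Column 2: 0.807×0 + 22.5×ρ + (z_c − 0.807 − 22.5)×3.22
The z_c×3.22 term appears on both sides and cancels. Collect the known terms of each column as K = Σ(ρt)_known − 3.22 × (depth of known layers): K_1 = 75.13642 − 3.22×27.97 = −14.92698; K_2 = 0 − 3.22×(0.807 + 22.5) = −75.04854.
Balance: K_1 = K_2 + 22.5×ρ, so ρ = (K_1 − K_2)/22.5 = 60.1216/22.5 = 2.67 g cm⁻³.

2.67 g cm⁻³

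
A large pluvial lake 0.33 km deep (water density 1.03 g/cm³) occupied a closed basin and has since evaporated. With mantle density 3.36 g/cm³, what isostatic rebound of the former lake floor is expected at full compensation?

u = d ρ_w/ρ_m = 0.33 km × 1.03/3.36 = 0.101 km.

0.101 km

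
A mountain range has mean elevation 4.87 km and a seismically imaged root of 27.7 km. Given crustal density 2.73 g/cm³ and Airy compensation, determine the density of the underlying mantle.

3.21 g/cm³

Airy balance: ρ_c h = (ρ_m − ρ_c) r → ρ_m = ρ_c (1 + h/r).
ρ_m = 2.73 × (1 + 4.87 km/27.7 km) = 3.21 g/cm³.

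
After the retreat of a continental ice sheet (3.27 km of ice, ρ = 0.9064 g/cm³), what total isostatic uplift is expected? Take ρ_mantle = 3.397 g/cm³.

Removing the load lets mantle flow back in; uplift u satisfies ρ_ice t = ρ_m u.
u = t ρ_ice/ρ_m = 3.27 km × 0.9064/3.397 = 0.873 km.

0.873 km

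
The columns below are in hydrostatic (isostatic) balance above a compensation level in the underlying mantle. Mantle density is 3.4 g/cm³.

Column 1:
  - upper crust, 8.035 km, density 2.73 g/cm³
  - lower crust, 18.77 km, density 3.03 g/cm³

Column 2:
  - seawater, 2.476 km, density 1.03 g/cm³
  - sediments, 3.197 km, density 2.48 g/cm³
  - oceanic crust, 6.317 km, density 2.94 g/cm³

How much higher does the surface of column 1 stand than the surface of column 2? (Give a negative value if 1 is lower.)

For any compensation level in the mantle, the mantle terms cancel and isostasy reduces to e = (Σt_1 − Σt_2) − (Σ(ρt)_1 − Σ(ρt)_2) / ρ_m.
Σt_1 = 26.805 km; Σt_2 = 11.99 km; Σ(ρt)_1 = 78.80865; Σ(ρt)_2 = 29.05082 (in km·g/cm³).
e = (26.805 − 11.99) − (78.80865 − 29.05082) / 3.4 = 0.18 km.

0.18 km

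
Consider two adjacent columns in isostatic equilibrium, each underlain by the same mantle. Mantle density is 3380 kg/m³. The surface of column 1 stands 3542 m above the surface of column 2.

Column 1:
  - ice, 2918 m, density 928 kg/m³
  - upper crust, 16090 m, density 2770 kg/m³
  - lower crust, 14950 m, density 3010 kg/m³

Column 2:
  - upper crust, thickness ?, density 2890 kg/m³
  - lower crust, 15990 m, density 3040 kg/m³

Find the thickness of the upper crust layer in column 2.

10400 m

Take the compensation level at the base of the deeper column (depth z_c below the surface of column 1) and equate Σ ρ_i t_i down to z_c; mantle fills any gap and the z_c terms cancel.
Column 1: 2918×928 + 16090×2770 + 14950×3010 + (z_c − 33958)×3380
Column 2: 3542×0 + x×2890 + 15990×3040 + (z_c − 3542 − 15990 − x)×3380
The z_c×3380 term appears on both sides and cancels. Collect the known terms of each column as K = Σ(ρt)_known − 3380 × (depth of known layers): K_1 = 92276704 − 3380×33958 = −22501336; K_2 = 48609600 − 3380×(3542 + 15990) = −17408560.
Balance: K_1 = K_2 − x×(3380 − 2890), so x = (K_2 − K_1)/(3380 − 2890) = 5092780/490 = 10400 m.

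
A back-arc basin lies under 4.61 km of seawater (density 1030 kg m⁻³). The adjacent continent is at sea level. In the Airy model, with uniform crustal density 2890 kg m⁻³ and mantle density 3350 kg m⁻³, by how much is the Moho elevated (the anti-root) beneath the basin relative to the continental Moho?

18.6 km

Isostatic balance requires: replacing crust with seawater at the top is compensated by replacing crust with mantle at the base: d (ρ_c − ρ_w) = a (ρ_m − ρ_c).
a = d (ρ_c − ρ_w)/(ρ_m − ρ_c) = 4.61 km × 1860/460 = 18.6 km.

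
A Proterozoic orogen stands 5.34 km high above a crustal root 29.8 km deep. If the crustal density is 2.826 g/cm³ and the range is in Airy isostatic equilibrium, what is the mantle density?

3.33 g/cm³

Airy balance: ρ_c h = (ρ_m − ρ_c) r → ρ_m = ρ_c (1 + h/r).
ρ_m = 2.826 × (1 + 5.34 km/29.8 km) = 3.33 g/cm³.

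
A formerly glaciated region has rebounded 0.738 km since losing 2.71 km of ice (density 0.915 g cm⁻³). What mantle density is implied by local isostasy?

ρ_m = ρ_ice t / u = 0.915 × 2.71 km/0.738 km = 3.36 g cm⁻³.

3.36 g cm⁻³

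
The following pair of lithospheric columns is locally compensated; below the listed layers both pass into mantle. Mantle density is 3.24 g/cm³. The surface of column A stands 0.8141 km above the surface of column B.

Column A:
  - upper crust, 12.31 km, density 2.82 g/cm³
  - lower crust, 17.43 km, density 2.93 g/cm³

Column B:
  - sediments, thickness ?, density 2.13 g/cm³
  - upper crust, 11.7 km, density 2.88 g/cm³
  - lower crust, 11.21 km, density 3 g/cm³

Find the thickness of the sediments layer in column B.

0.931 km

Take the compensation level at the base of the deeper column (depth z_c below the surface of column A) and equate Σ ρ_i t_i down to z_c; mantle fills any gap and the z_c terms cancel.
Column A: 12.31×2.82 + 17.43×2.93 + (z_c − 29.74)×3.24
Column B: 0.8141×0 + x×2.13 + 11.7×2.88 + 11.21×3 + (z_c − 0.8141 − 22.91 − x)×3.24
The z_c×3.24 term appears on both sides and cancels. Collect the known terms of each column as K = Σ(ρt)_known − 3.24 × (depth of known layers): K_A = 85.7841 − 3.24×29.74 = −10.5735; K_B = 67.326 − 3.24×(0.8141 + 22.91) = −9.540084.
Balance: K_A = K_B − x×(3.24 − 2.13), so x = (K_B − K_A)/(3.24 − 2.13) = 1.03342/1.11 = 0.931 km.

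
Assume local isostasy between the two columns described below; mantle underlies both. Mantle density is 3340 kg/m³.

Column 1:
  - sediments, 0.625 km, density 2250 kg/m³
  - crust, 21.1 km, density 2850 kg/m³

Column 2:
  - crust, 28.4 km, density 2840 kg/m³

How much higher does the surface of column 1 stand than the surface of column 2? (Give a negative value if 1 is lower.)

−0.952 km

For any compensation level in the mantle, the mantle terms cancel and isostasy reduces to e = (Σt_1 − Σt_2) − (Σ(ρt)_1 − Σ(ρt)_2) / ρ_m.
Σt_1 = 21.725 km; Σt_2 = 28.4 km; Σ(ρt)_1 = 61541.25; Σ(ρt)_2 = 80656 (in km·kg/m³).
e = (21.725 − 28.4) − (61541.25 − 80656) / 3340 = −0.952 km.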